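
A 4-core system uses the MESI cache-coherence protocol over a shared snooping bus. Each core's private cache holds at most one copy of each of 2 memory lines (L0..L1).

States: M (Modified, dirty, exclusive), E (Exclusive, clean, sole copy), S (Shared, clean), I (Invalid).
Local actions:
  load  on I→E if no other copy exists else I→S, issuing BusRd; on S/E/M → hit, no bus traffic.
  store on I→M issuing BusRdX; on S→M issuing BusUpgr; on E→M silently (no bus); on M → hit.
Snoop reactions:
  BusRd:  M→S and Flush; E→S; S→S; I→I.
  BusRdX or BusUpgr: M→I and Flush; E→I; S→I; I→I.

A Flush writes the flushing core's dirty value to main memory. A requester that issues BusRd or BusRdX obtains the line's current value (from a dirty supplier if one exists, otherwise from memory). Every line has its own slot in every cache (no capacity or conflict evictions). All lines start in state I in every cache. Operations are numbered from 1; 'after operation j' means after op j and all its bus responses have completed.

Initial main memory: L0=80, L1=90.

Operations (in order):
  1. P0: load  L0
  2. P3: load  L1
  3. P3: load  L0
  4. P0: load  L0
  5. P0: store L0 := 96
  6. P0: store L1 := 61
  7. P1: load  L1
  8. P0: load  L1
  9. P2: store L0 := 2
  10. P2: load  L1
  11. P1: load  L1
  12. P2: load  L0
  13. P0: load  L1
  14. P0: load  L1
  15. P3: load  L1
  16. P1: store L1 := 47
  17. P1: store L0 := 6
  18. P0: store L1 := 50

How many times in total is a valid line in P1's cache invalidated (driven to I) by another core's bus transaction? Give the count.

invalidations = 1

step 1: P0: load  L0  ⟶  EIII  (L0)  txn=BusRd  M[L0]=80
step 2: P3: load  L1  ⟶  IIIE  (L1)  txn=BusRd  M[L1]=90
step 3: P3: load  L0  ⟶  SIIS  (L0)  txn=BusRd  M[L0]=80
step 4: P0: load  L0  ⟶  SIIS  (L0)  txn=∅  M[L0]=80
step 5: P0: store L0 := 96  ⟶  MIII  (L0)  txn=BusUpgr  M[L0]=80
step 6: P0: store L1 := 61  ⟶  MIII  (L1)  txn=BusRdX  M[L1]=90
step 7: P1: load  L1  ⟶  SSII  (L1)  txn=BusRd+Flush  M[L1]=61
step 8: P0: load  L1  ⟶  SSII  (L1)  txn=∅  M[L1]=61
step 9: P2: store L0 := 2  ⟶  IIMI  (L0)  txn=BusRdX+Flush  M[L0]=96
step 10: P2: load  L1  ⟶  SSSI  (L1)  txn=BusRd  M[L1]=61
step 11: P1: load  L1  ⟶  SSSI  (L1)  txn=∅  M[L1]=61
step 12: P2: load  L0  ⟶  IIMI  (L0)  txn=∅  M[L0]=96
step 13: P0: load  L1  ⟶  SSSI  (L1)  txn=∅  M[L1]=61
step 14: P0: load  L1  ⟶  SSSI  (L1)  txn=∅  M[L1]=61
step 15: P3: load  L1  ⟶  SSSS  (L1)  txn=BusRd  M[L1]=61
step 16: P1: store L1 := 47  ⟶  IMII  (L1)  txn=BusUpgr  M[L1]=61
step 17: P1: store L0 := 6  ⟶  IMII  (L0)  txn=BusRdX+Flush  M[L0]=2
step 18: P0: store L1 := 50  ⟶  MIII  (L1)  txn=BusRdX+Flush  M[L1]=47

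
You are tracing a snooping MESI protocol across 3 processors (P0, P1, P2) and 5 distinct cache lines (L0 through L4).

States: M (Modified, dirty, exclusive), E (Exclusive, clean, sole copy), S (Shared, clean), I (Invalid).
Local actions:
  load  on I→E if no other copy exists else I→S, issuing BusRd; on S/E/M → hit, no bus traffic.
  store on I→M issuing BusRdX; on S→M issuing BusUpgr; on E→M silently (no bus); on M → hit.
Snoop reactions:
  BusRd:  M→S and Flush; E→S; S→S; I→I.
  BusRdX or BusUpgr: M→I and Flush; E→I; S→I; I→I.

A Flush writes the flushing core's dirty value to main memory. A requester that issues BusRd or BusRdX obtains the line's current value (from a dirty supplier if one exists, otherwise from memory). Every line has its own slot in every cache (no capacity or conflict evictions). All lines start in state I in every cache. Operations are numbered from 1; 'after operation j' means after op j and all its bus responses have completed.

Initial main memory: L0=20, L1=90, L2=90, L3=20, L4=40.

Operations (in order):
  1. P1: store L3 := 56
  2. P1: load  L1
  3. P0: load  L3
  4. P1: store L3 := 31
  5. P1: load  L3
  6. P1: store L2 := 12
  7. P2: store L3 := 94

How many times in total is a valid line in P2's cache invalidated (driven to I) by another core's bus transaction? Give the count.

invalidations = 0

step 1: P1: store L3 := 56  ⟶  IMI  (L3)  txn=BusRdX  M[L3]=20
step 2: P1: load  L1  ⟶  IEI  (L1)  txn=BusRd  M[L1]=90
step 3: P0: load  L3  ⟶  SSI  (L3)  txn=BusRd+Flush  M[L3]=56
step 4: P1: store L3 := 31  ⟶  IMI  (L3)  txn=BusUpgr  M[L3]=56
step 5: P1: load  L3  ⟶  IMI  (L3)  txn=∅  M[L3]=56
step 6: P1: store L2 := 12  ⟶  IMI  (L2)  txn=BusRdX  M[L2]=90
step 7: P2: store L3 := 94  ⟶  IIM  (L3)  txn=BusRdX+Flush  M[L3]=31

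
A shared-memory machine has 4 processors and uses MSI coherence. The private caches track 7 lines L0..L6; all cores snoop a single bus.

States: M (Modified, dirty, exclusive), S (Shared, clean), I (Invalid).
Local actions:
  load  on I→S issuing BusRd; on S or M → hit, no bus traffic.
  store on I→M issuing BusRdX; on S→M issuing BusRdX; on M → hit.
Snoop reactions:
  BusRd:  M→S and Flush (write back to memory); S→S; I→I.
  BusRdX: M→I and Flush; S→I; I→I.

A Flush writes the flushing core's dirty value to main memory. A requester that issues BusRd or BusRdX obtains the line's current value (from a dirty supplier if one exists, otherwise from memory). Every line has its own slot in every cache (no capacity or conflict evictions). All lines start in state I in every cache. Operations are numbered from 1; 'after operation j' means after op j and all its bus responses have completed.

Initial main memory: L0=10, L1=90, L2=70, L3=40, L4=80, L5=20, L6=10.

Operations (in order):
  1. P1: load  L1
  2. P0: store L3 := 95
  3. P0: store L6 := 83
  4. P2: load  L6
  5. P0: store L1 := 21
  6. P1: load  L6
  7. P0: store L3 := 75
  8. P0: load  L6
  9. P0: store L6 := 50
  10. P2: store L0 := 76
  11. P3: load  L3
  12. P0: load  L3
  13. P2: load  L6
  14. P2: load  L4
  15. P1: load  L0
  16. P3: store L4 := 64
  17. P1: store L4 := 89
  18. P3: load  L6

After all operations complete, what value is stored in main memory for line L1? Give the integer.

1. P1: load  L1  bus=[BusRd]  L1: P0=I P1=S P2=I P3=I  mem[L1]=90
2. P0: store L3 := 95  bus=[BusRdX]  L3: P0=M P1=I P2=I P3=I  mem[L3]=40
3. P0: store L6 := 83  bus=[BusRdX]  L6: P0=M P1=I P2=I P3=I  mem[L6]=10
4. P2: load  L6  bus=[BusRd,Flush]  L6: P0=S P1=I P2=S P3=I  mem[L6]=83
5. P0: store L1 := 21  bus=[BusRdX]  L1: P0=M P1=I P2=I P3=I  mem[L1]=90
6. P1: load  L6  bus=[BusRd]  L6: P0=S P1=S P2=S P3=I  mem[L6]=83
7. P0: store L3 := 75  bus=[-]  L3: P0=M P1=I P2=I P3=I  mem[L3]=40
8. P0: load  L6  bus=[-]  L6: P0=S P1=S P2=S P3=I  mem[L6]=83
9. P0: store L6 := 50  bus=[BusRdX]  L6: P0=M P1=I P2=I P3=I  mem[L6]=83
10. P2: store L0 := 76  bus=[BusRdX]  L0: P0=I P1=I P2=M P3=I  mem[L0]=10
11. P3: load  L3  bus=[BusRd,Flush]  L3: P0=S P1=I P2=I P3=S  mem[L3]=75
12. P0: load  L3  bus=[-]  L3: P0=S P1=I P2=I P3=S  mem[L3]=75
13. P2: load  L6  bus=[BusRd,Flush]  L6: P0=S P1=I P2=S P3=I  mem[L6]=50
14. P2: load  L4  bus=[BusRd]  L4: P0=I P1=I P2=S P3=I  mem[L4]=80
15. P1: load  L0  bus=[BusRd,Flush]  L0: P0=I P1=S P2=S P3=I  mem[L0]=76
16. P3: store L4 := 64  bus=[BusRdX]  L4: P0=I P1=I P2=I P3=M  mem[L4]=80
17. P1: store L4 := 89  bus=[BusRdX,Flush]  L4: P0=I P1=M P2=I P3=I  mem[L4]=64
18. P3: load  L6  bus=[BusRd]  L6: P0=S P1=I P2=S P3=S  mem[L6]=50

memory[L1] = 90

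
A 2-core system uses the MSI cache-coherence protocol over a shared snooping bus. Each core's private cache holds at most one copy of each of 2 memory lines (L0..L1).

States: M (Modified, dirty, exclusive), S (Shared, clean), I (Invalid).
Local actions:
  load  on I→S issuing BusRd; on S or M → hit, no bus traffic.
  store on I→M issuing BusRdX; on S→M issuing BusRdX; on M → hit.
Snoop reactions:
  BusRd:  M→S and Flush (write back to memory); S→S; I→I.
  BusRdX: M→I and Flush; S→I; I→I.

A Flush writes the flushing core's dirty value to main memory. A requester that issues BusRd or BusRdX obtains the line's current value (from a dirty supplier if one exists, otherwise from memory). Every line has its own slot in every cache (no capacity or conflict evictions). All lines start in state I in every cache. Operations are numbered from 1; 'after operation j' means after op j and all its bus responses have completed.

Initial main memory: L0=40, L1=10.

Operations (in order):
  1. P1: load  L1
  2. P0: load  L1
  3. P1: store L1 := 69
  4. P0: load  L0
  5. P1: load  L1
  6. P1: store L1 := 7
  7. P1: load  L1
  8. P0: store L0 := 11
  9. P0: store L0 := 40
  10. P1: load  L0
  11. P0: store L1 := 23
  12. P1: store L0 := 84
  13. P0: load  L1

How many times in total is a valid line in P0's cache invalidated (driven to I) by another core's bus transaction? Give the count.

1. P1: load  L1  bus=[BusRd]  L1: P0=I P1=S  mem[L1]=10
2. P0: load  L1  bus=[BusRd]  L1: P0=S P1=S  mem[L1]=10
3. P1: store L1 := 69  bus=[BusRdX]  L1: P0=I P1=M  mem[L1]=10
4. P0: load  L0  bus=[BusRd]  L0: P0=S P1=I  mem[L0]=40
5. P1: load  L1  bus=[-]  L1: P0=I P1=M  mem[L1]=10
6. P1: store L1 := 7  bus=[-]  L1: P0=I P1=M  mem[L1]=10
7. P1: load  L1  bus=[-]  L1: P0=I P1=M  mem[L1]=10
8. P0: store L0 := 11  bus=[BusRdX]  L0: P0=M P1=I  mem[L0]=40
9. P0: store L0 := 40  bus=[-]  L0: P0=M P1=I  mem[L0]=40
10. P1: load  L0  bus=[BusRd,Flush]  L0: P0=S P1=S  mem[L0]=40
11. P0: store L1 := 23  bus=[BusRdX,Flush]  L1: P0=M P1=I  mem[L1]=7
12. P1: store L0 := 84  bus=[BusRdX]  L0: P0=I P1=M  mem[L0]=40
13. P0: load  L1  bus=[-]  L1: P0=M P1=I  mem[L1]=7

invalidations = 2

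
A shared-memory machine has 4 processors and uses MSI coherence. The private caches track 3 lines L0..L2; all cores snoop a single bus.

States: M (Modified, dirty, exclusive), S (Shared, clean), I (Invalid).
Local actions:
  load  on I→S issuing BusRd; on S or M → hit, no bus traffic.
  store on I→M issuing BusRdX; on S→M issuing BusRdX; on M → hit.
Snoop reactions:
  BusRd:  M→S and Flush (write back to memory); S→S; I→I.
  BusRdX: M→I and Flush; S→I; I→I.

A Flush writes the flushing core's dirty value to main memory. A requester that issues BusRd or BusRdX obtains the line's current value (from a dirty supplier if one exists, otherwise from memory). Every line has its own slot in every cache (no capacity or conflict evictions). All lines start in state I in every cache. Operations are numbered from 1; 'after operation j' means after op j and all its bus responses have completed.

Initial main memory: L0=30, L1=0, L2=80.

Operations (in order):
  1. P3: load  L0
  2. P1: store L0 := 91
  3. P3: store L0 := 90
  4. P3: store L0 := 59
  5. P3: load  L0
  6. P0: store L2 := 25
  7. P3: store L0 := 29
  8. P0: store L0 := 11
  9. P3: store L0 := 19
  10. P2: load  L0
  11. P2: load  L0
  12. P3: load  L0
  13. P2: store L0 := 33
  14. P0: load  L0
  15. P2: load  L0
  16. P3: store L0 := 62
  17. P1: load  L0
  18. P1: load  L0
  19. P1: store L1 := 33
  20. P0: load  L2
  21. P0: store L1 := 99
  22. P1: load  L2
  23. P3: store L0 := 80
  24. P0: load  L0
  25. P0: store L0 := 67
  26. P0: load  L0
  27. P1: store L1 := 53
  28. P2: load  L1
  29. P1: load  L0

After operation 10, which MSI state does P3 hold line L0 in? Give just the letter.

state = S

[1] P3: load  L0 | P0:I, P1:I, P2:I, P3:S(30) | bus: BusRd
[2] P1: store L0 := 91 | P0:I, P1:M(91), P2:I, P3:I | bus: BusRdX
[3] P3: store L0 := 90 | P0:I, P1:I, P2:I, P3:M(90) | bus: BusRdX,Flush
[4] P3: store L0 := 59 | P0:I, P1:I, P2:I, P3:M(59) | bus: none
[5] P3: load  L0 | P0:I, P1:I, P2:I, P3:M(59) | bus: none
[6] P0: store L2 := 25 | P0:M(25), P1:I, P2:I, P3:I | bus: BusRdX
[7] P3: store L0 := 29 | P0:I, P1:I, P2:I, P3:M(29) | bus: none
[8] P0: store L0 := 11 | P0:M(11), P1:I, P2:I, P3:I | bus: BusRdX,Flush
[9] P3: store L0 := 19 | P0:I, P1:I, P2:I, P3:M(19) | bus: BusRdX,Flush
[10] P2: load  L0 | P0:I, P1:I, P2:S(19), P3:S(19) | bus: BusRd,Flush
[11] P2: load  L0 | P0:I, P1:I, P2:S(19), P3:S(19) | bus: none
[12] P3: load  L0 | P0:I, P1:I, P2:S(19), P3:S(19) | bus: none
[13] P2: store L0 := 33 | P0:I, P1:I, P2:M(33), P3:I | bus: BusRdX
[14] P0: load  L0 | P0:S(33), P1:I, P2:S(33), P3:I | bus: BusRd,Flush
[15] P2: load  L0 | P0:S(33), P1:I, P2:S(33), P3:I | bus: none
[16] P3: store L0 := 62 | P0:I, P1:I, P2:I, P3:M(62) | bus: BusRdX
[17] P1: load  L0 | P0:I, P1:S(62), P2:I, P3:S(62) | bus: BusRd,Flush
[18] P1: load  L0 | P0:I, P1:S(62), P2:I, P3:S(62) | bus: none
[19] P1: store L1 := 33 | P0:I, P1:M(33), P2:I, P3:I | bus: BusRdX
[20] P0: load  L2 | P0:M(25), P1:I, P2:I, P3:I | bus: none
[21] P0: store L1 := 99 | P0:M(99), P1:I, P2:I, P3:I | bus: BusRdX,Flush
[22] P1: load  L2 | P0:S(25), P1:S(25), P2:I, P3:I | bus: BusRd,Flush
[23] P3: store L0 := 80 | P0:I, P1:I, P2:I, P3:M(80) | bus: BusRdX
[24] P0: load  L0 | P0:S(80), P1:I, P2:I, P3:S(80) | bus: BusRd,Flush
[25] P0: store L0 := 67 | P0:M(67), P1:I, P2:I, P3:I | bus: BusRdX
[26] P0: load  L0 | P0:M(67), P1:I, P2:I, P3:I | bus: none
[27] P1: store L1 := 53 | P0:I, P1:M(53), P2:I, P3:I | bus: BusRdX,Flush
[28] P2: load  L1 | P0:I, P1:S(53), P2:S(53), P3:I | bus: BusRd,Flush
[29] P1: load  L0 | P0:S(67), P1:S(67), P2:I, P3:I | bus: BusRd,Flush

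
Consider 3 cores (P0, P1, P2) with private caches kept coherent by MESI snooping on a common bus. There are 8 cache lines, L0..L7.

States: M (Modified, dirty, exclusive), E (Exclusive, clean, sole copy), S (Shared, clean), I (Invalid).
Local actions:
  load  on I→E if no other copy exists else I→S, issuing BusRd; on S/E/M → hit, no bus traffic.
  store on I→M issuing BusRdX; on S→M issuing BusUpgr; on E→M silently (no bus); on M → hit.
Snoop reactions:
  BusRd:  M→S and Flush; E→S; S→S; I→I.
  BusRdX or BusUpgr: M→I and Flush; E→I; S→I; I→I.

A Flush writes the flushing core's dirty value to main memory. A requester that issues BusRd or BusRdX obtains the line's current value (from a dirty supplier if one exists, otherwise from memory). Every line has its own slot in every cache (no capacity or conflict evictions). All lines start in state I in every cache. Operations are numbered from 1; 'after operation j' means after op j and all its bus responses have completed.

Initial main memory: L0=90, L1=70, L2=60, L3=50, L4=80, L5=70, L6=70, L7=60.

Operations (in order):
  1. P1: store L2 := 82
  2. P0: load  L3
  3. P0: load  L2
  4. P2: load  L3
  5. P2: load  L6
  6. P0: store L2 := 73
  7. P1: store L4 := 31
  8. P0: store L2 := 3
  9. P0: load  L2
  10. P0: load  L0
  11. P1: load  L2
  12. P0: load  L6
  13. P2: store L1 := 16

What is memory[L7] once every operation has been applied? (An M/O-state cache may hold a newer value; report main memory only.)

memory[L7] = 60

  op1 P1: store L2 := 82 → I/M/I on L2; bus BusRdX; mem=60
  op2 P0: load  L3 → E/I/I on L3; bus BusRd; mem=50
  op3 P0: load  L2 → S/S/I on L2; bus BusRd Flush; mem=82
  op4 P2: load  L3 → S/I/S on L3; bus BusRd; mem=50
  op5 P2: load  L6 → I/I/E on L6; bus BusRd; mem=70
  op6 P0: store L2 := 73 → M/I/I on L2; bus BusUpgr; mem=82
  op7 P1: store L4 := 31 → I/M/I on L4; bus BusRdX; mem=80
  op8 P0: store L2 := 3 → M/I/I on L2; bus (none); mem=82
  op9 P0: load  L2 → M/I/I on L2; bus (none); mem=82
  op10 P0: load  L0 → E/I/I on L0; bus BusRd; mem=90
  op11 P1: load  L2 → S/S/I on L2; bus BusRd Flush; mem=3
  op12 P0: load  L6 → S/I/S on L6; bus BusRd; mem=70
  op13 P2: store L1 := 16 → I/I/M on L1; bus BusRdX; mem=70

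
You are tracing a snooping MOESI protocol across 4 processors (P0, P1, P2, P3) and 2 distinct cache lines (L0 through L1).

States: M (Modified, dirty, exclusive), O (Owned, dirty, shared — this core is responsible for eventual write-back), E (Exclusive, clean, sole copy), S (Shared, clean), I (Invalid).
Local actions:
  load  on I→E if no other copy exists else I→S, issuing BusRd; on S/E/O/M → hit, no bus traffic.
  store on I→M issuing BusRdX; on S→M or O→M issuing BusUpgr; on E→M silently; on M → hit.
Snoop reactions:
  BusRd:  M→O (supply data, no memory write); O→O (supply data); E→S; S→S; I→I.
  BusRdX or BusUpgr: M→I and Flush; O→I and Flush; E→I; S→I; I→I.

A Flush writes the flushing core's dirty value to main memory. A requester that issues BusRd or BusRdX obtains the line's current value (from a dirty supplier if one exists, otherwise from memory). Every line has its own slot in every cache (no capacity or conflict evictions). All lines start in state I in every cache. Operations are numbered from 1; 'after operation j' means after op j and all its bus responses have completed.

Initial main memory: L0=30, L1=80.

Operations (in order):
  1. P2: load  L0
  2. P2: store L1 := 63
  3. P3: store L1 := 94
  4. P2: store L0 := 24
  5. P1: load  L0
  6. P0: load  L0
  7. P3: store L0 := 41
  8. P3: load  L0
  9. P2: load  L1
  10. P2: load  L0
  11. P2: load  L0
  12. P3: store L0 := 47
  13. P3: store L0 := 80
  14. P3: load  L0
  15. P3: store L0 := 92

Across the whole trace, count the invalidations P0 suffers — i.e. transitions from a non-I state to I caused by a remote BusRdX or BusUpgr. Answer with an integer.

step 1: P2: load  L0  ⟶  IIEI  (L0)  txn=BusRd  M[L0]=30
step 2: P2: store L1 := 63  ⟶  IIMI  (L1)  txn=BusRdX  M[L1]=80
step 3: P3: store L1 := 94  ⟶  IIIM  (L1)  txn=BusRdX+Flush  M[L1]=63
step 4: P2: store L0 := 24  ⟶  IIMI  (L0)  txn=∅  M[L0]=30
step 5: P1: load  L0  ⟶  ISOI  (L0)  txn=BusRd  M[L0]=30
step 6: P0: load  L0  ⟶  SSOI  (L0)  txn=BusRd  M[L0]=30
step 7: P3: store L0 := 41  ⟶  IIIM  (L0)  txn=BusRdX+Flush  M[L0]=24
step 8: P3: load  L0  ⟶  IIIM  (L0)  txn=∅  M[L0]=24
step 9: P2: load  L1  ⟶  IISO  (L1)  txn=BusRd  M[L1]=63
step 10: P2: load  L0  ⟶  IISO  (L0)  txn=BusRd  M[L0]=24
step 11: P2: load  L0  ⟶  IISO  (L0)  txn=∅  M[L0]=24
step 12: P3: store L0 := 47  ⟶  IIIM  (L0)  txn=BusUpgr  M[L0]=24
step 13: P3: store L0 := 80  ⟶  IIIM  (L0)  txn=∅  M[L0]=24
step 14: P3: load  L0  ⟶  IIIM  (L0)  txn=∅  M[L0]=24
step 15: P3: store L0 := 92  ⟶  IIIM  (L0)  txn=∅  M[L0]=24

invalidations = 1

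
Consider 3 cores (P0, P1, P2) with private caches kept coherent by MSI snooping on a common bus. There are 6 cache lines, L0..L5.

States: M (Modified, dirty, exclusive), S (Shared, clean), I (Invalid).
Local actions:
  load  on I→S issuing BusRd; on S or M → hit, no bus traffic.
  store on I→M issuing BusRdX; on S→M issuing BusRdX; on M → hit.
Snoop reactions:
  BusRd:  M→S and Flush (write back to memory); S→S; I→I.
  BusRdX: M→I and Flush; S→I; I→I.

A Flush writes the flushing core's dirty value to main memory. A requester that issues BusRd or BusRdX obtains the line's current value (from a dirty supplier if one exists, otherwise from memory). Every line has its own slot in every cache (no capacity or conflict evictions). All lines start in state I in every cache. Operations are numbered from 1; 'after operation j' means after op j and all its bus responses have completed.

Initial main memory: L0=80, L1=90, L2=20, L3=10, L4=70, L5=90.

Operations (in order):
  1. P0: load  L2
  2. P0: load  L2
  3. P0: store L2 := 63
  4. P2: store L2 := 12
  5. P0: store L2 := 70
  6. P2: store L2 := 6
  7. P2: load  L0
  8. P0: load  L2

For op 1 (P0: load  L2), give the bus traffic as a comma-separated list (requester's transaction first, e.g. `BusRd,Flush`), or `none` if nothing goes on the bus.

1. P0: load  L2  bus=[BusRd]  L2: P0=S P1=I P2=I  mem[L2]=20
2. P0: load  L2  bus=[-]  L2: P0=S P1=I P2=I  mem[L2]=20
3. P0: store L2 := 63  bus=[BusRdX]  L2: P0=M P1=I P2=I  mem[L2]=20
4. P2: store L2 := 12  bus=[BusRdX,Flush]  L2: P0=I P1=I P2=M  mem[L2]=63
5. P0: store L2 := 70  bus=[BusRdX,Flush]  L2: P0=M P1=I P2=I  mem[L2]=12
6. P2: store L2 := 6  bus=[BusRdX,Flush]  L2: P0=I P1=I P2=M  mem[L2]=70
7. P2: load  L0  bus=[BusRd]  L0: P0=I P1=I P2=S  mem[L0]=80
8. P0: load  L2  bus=[BusRd,Flush]  L2: P0=S P1=I P2=S  mem[L2]=6

bus = BusRd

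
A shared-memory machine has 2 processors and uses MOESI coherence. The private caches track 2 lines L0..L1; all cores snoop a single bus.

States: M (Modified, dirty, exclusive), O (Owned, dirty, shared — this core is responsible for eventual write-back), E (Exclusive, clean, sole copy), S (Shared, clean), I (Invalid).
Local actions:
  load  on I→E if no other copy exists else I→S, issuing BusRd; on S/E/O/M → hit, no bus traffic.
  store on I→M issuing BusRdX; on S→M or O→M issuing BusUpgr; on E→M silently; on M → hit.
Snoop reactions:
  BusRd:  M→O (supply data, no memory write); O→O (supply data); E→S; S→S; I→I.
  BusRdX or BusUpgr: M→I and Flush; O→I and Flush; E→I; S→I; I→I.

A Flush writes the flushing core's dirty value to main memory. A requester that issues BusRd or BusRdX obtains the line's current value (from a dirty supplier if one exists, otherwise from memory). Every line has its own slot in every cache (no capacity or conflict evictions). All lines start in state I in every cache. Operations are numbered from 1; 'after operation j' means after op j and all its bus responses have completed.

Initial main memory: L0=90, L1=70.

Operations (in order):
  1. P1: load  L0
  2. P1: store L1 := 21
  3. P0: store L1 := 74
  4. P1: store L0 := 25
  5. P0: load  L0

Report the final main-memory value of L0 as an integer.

memory[L0] = 90

1. P1: load  L0  bus=[BusRd]  L0: P0=I P1=E  mem[L0]=90
2. P1: store L1 := 21  bus=[BusRdX]  L1: P0=I P1=M  mem[L1]=70
3. P0: store L1 := 74  bus=[BusRdX,Flush]  L1: P0=M P1=I  mem[L1]=21
4. P1: store L0 := 25  bus=[-]  L0: P0=I P1=M  mem[L0]=90
5. P0: load  L0  bus=[BusRd]  L0: P0=S P1=O  mem[L0]=90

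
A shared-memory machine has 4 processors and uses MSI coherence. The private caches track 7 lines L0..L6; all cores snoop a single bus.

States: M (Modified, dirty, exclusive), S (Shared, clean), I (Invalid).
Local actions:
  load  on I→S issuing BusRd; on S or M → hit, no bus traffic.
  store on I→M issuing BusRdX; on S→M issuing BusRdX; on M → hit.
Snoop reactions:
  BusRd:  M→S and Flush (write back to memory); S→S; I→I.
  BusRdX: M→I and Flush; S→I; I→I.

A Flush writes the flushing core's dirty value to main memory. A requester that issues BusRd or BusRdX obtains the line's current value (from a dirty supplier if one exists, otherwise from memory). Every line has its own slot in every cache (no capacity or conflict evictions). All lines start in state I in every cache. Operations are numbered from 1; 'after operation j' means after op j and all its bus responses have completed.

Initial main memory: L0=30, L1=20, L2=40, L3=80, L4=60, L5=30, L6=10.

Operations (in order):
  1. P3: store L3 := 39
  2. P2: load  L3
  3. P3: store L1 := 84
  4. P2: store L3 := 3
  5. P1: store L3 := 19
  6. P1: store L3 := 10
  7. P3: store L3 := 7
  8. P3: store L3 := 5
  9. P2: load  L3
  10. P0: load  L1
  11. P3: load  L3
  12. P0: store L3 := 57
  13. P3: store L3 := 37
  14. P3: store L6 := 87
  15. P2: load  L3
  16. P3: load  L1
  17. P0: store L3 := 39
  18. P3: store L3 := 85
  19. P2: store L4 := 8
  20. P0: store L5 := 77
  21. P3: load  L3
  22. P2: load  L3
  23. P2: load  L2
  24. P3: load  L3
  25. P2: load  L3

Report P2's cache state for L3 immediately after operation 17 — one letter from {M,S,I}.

  op1 P3: store L3 := 39 → I/I/I/M on L3; bus BusRdX; mem=80
  op2 P2: load  L3 → I/I/S/S on L3; bus BusRd Flush; mem=39
  op3 P3: store L1 := 84 → I/I/I/M on L1; bus BusRdX; mem=20
  op4 P2: store L3 := 3 → I/I/M/I on L3; bus BusRdX; mem=39
  op5 P1: store L3 := 19 → I/M/I/I on L3; bus BusRdX Flush; mem=3
  op6 P1: store L3 := 10 → I/M/I/I on L3; bus (none); mem=3
  op7 P3: store L3 := 7 → I/I/I/M on L3; bus BusRdX Flush; mem=10
  op8 P3: store L3 := 5 → I/I/I/M on L3; bus (none); mem=10
  op9 P2: load  L3 → I/I/S/S on L3; bus BusRd Flush; mem=5
  op10 P0: load  L1 → S/I/I/S on L1; bus BusRd Flush; mem=84
  op11 P3: load  L3 → I/I/S/S on L3; bus (none); mem=5
  op12 P0: store L3 := 57 → M/I/I/I on L3; bus BusRdX; mem=5
  op13 P3: store L3 := 37 → I/I/I/M on L3; bus BusRdX Flush; mem=57
  op14 P3: store L6 := 87 → I/I/I/M on L6; bus BusRdX; mem=10
  op15 P2: load  L3 → I/I/S/S on L3; bus BusRd Flush; mem=37
  op16 P3: load  L1 → S/I/I/S on L1; bus (none); mem=84
  op17 P0: store L3 := 39 → M/I/I/I on L3; bus BusRdX; mem=37
  op18 P3: store L3 := 85 → I/I/I/M on L3; bus BusRdX Flush; mem=39
  op19 P2: store L4 := 8 → I/I/M/I on L4; bus BusRdX; mem=60
  op20 P0: store L5 := 77 → M/I/I/I on L5; bus BusRdX; mem=30
  op21 P3: load  L3 → I/I/I/M on L3; bus (none); mem=39
  op22 P2: load  L3 → I/I/S/S on L3; bus BusRd Flush; mem=85
  op23 P2: load  L2 → I/I/S/I on L2; bus BusRd; mem=40
  op24 P3: load  L3 → I/I/S/S on L3; bus (none); mem=85
  op25 P2: load  L3 → I/I/S/S on L3; bus (none); mem=85

state = I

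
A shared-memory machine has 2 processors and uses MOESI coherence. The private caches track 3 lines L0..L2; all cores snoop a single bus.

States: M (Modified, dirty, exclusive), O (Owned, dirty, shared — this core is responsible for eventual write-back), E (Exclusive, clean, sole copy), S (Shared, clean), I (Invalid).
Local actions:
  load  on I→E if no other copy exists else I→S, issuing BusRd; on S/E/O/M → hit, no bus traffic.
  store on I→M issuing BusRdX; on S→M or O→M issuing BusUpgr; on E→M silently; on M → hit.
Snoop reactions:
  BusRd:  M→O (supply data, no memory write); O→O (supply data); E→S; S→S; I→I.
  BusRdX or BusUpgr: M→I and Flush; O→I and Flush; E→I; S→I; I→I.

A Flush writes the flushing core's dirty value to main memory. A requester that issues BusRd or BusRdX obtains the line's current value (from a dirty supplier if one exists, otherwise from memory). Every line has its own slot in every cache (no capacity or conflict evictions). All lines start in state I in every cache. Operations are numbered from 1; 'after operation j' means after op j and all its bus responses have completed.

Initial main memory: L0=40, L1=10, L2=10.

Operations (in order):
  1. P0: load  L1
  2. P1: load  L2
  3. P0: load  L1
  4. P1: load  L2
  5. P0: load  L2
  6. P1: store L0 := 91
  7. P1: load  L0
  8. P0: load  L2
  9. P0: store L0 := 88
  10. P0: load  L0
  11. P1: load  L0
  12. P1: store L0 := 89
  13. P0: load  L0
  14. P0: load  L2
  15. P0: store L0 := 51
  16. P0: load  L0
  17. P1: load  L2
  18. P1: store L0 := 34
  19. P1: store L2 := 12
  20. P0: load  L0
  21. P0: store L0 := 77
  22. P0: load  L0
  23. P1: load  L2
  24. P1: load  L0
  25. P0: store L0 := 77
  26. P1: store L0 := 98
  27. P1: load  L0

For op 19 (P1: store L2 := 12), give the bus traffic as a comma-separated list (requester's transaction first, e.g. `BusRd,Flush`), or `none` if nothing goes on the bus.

step 1: P0: load  L1  ⟶  EI  (L1)  txn=BusRd  M[L1]=10
step 2: P1: load  L2  ⟶  IE  (L2)  txn=BusRd  M[L2]=10
step 3: P0: load  L1  ⟶  EI  (L1)  txn=∅  M[L1]=10
step 4: P1: load  L2  ⟶  IE  (L2)  txn=∅  M[L2]=10
step 5: P0: load  L2  ⟶  SS  (L2)  txn=BusRd  M[L2]=10
step 6: P1: store L0 := 91  ⟶  IM  (L0)  txn=BusRdX  M[L0]=40
step 7: P1: load  L0  ⟶  IM  (L0)  txn=∅  M[L0]=40
step 8: P0: load  L2  ⟶  SS  (L2)  txn=∅  M[L2]=10
step 9: P0: store L0 := 88  ⟶  MI  (L0)  txn=BusRdX+Flush  M[L0]=91
step 10: P0: load  L0  ⟶  MI  (L0)  txn=∅  M[L0]=91
step 11: P1: load  L0  ⟶  OS  (L0)  txn=BusRd  M[L0]=91
step 12: P1: store L0 := 89  ⟶  IM  (L0)  txn=BusUpgr+Flush  M[L0]=88
step 13: P0: load  L0  ⟶  SO  (L0)  txn=BusRd  M[L0]=88
step 14: P0: load  L2  ⟶  SS  (L2)  txn=∅  M[L2]=10
step 15: P0: store L0 := 51  ⟶  MI  (L0)  txn=BusUpgr+Flush  M[L0]=89
step 16: P0: load  L0  ⟶  MI  (L0)  txn=∅  M[L0]=89
step 17: P1: load  L2  ⟶  SS  (L2)  txn=∅  M[L2]=10
step 18: P1: store L0 := 34  ⟶  IM  (L0)  txn=BusRdX+Flush  M[L0]=51
step 19: P1: store L2 := 12  ⟶  IM  (L2)  txn=BusUpgr  M[L2]=10
step 20: P0: load  L0  ⟶  SO  (L0)  txn=BusRd  M[L0]=51
step 21: P0: store L0 := 77  ⟶  MI  (L0)  txn=BusUpgr+Flush  M[L0]=34
step 22: P0: load  L0  ⟶  MI  (L0)  txn=∅  M[L0]=34
step 23: P1: load  L2  ⟶  IM  (L2)  txn=∅  M[L2]=10
step 24: P1: load  L0  ⟶  OS  (L0)  txn=BusRd  M[L0]=34
step 25: P0: store L0 := 77  ⟶  MI  (L0)  txn=BusUpgr  M[L0]=34
step 26: P1: store L0 := 98  ⟶  IM  (L0)  txn=BusRdX+Flush  M[L0]=77
step 27: P1: load  L0  ⟶  IM  (L0)  txn=∅  M[L0]=77

bus = BusUpgr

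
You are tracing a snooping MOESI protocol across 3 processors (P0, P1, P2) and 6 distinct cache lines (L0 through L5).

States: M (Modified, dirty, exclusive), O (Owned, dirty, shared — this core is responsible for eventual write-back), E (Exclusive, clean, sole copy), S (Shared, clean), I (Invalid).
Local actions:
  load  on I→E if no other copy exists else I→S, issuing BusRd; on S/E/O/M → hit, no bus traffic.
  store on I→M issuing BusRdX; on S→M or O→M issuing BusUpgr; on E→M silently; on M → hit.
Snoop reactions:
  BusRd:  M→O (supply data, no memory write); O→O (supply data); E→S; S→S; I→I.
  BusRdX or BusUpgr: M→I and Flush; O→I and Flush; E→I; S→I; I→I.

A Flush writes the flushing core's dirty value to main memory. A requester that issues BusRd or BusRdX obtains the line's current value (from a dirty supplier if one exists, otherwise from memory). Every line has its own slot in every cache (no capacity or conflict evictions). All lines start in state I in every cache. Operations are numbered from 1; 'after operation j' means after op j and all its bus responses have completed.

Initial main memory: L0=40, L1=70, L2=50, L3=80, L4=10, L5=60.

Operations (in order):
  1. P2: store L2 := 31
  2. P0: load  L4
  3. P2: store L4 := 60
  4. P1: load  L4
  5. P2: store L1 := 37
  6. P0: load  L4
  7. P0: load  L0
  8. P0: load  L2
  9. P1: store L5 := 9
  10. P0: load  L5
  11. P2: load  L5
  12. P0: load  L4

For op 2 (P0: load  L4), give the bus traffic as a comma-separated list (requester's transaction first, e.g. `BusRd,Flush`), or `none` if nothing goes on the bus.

bus = BusRd

1. P2: store L2 := 31  bus=[BusRdX]  L2: P0=I P1=I P2=M  mem[L2]=50
2. P0: load  L4  bus=[BusRd]  L4: P0=E P1=I P2=I  mem[L4]=10
3. P2: store L4 := 60  bus=[BusRdX]  L4: P0=I P1=I P2=M  mem[L4]=10
4. P1: load  L4  bus=[BusRd]  L4: P0=I P1=S P2=O  mem[L4]=10
5. P2: store L1 := 37  bus=[BusRdX]  L1: P0=I P1=I P2=M  mem[L1]=70
6. P0: load  L4  bus=[BusRd]  L4: P0=S P1=S P2=O  mem[L4]=10
7. P0: load  L0  bus=[BusRd]  L0: P0=E P1=I P2=I  mem[L0]=40
8. P0: load  L2  bus=[BusRd]  L2: P0=S P1=I P2=O  mem[L2]=50
9. P1: store L5 := 9  bus=[BusRdX]  L5: P0=I P1=M P2=I  mem[L5]=60
10. P0: load  L5  bus=[BusRd]  L5: P0=S P1=O P2=I  mem[L5]=60
11. P2: load  L5  bus=[BusRd]  L5: P0=S P1=O P2=S  mem[L5]=60
12. P0: load  L4  bus=[-]  L4: P0=S P1=S P2=O  mem[L4]=10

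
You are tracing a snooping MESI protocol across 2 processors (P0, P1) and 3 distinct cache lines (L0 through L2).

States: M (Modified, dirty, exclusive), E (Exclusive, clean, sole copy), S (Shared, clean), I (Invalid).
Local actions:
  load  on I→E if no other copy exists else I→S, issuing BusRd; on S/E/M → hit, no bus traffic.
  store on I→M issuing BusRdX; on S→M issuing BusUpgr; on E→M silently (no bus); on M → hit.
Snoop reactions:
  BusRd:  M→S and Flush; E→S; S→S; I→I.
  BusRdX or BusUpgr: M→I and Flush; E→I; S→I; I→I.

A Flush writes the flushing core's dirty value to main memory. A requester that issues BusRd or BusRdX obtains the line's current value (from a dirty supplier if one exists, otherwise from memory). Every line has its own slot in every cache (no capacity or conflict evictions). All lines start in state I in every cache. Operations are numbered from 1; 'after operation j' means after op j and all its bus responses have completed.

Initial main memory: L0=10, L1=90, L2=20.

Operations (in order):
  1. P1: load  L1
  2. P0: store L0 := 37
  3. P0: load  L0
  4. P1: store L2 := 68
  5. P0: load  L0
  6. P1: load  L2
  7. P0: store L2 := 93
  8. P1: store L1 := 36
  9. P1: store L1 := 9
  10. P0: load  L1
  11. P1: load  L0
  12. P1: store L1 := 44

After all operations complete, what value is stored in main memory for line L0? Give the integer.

memory[L0] = 37

step 1: P1: load  L1  ⟶  IE  (L1)  txn=BusRd  M[L1]=90
step 2: P0: store L0 := 37  ⟶  MI  (L0)  txn=BusRdX  M[L0]=10
step 3: P0: load  L0  ⟶  MI  (L0)  txn=∅  M[L0]=10
step 4: P1: store L2 := 68  ⟶  IM  (L2)  txn=BusRdX  M[L2]=20
step 5: P0: load  L0  ⟶  MI  (L0)  txn=∅  M[L0]=10
step 6: P1: load  L2  ⟶  IM  (L2)  txn=∅  M[L2]=20
step 7: P0: store L2 := 93  ⟶  MI  (L2)  txn=BusRdX+Flush  M[L2]=68
step 8: P1: store L1 := 36  ⟶  IM  (L1)  txn=∅  M[L1]=90
step 9: P1: store L1 := 9  ⟶  IM  (L1)  txn=∅  M[L1]=90
step 10: P0: load  L1  ⟶  SS  (L1)  txn=BusRd+Flush  M[L1]=9
step 11: P1: load  L0  ⟶  SS  (L0)  txn=BusRd+Flush  M[L0]=37
step 12: P1: store L1 := 44  ⟶  IM  (L1)  txn=BusUpgr  M[L1]=9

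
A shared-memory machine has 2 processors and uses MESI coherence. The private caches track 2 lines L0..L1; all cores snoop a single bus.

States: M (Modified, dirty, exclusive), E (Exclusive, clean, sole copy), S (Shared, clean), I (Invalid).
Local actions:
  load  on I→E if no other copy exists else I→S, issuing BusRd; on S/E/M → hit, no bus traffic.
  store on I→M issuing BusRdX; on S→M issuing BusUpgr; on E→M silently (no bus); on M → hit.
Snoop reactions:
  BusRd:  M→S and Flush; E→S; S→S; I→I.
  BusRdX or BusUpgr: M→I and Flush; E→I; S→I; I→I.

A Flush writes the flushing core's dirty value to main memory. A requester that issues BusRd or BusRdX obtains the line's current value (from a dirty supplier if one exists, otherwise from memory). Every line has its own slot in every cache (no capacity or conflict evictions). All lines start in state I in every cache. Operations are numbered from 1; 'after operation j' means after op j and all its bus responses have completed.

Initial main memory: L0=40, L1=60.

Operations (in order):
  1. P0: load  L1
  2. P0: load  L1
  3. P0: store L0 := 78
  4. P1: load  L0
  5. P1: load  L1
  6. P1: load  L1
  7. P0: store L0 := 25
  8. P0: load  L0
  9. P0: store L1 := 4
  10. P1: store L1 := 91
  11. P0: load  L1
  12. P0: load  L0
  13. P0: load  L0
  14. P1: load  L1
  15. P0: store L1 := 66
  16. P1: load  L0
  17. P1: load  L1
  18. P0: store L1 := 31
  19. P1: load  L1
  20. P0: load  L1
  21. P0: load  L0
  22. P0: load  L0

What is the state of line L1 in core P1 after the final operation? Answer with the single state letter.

1. P0: load  L1  bus=[BusRd]  L1: P0=E P1=I  mem[L1]=60
2. P0: load  L1  bus=[-]  L1: P0=E P1=I  mem[L1]=60
3. P0: store L0 := 78  bus=[BusRdX]  L0: P0=M P1=I  mem[L0]=40
4. P1: load  L0  bus=[BusRd,Flush]  L0: P0=S P1=S  mem[L0]=78
5. P1: load  L1  bus=[BusRd]  L1: P0=S P1=S  mem[L1]=60
6. P1: load  L1  bus=[-]  L1: P0=S P1=S  mem[L1]=60
7. P0: store L0 := 25  bus=[BusUpgr]  L0: P0=M P1=I  mem[L0]=78
8. P0: load  L0  bus=[-]  L0: P0=M P1=I  mem[L0]=78
9. P0: store L1 := 4  bus=[BusUpgr]  L1: P0=M P1=I  mem[L1]=60
10. P1: store L1 := 91  bus=[BusRdX,Flush]  L1: P0=I P1=M  mem[L1]=4
11. P0: load  L1  bus=[BusRd,Flush]  L1: P0=S P1=S  mem[L1]=91
12. P0: load  L0  bus=[-]  L0: P0=M P1=I  mem[L0]=78
13. P0: load  L0  bus=[-]  L0: P0=M P1=I  mem[L0]=78
14. P1: load  L1  bus=[-]  L1: P0=S P1=S  mem[L1]=91
15. P0: store L1 := 66  bus=[BusUpgr]  L1: P0=M P1=I  mem[L1]=91
16. P1: load  L0  bus=[BusRd,Flush]  L0: P0=S P1=S  mem[L0]=25
17. P1: load  L1  bus=[BusRd,Flush]  L1: P0=S P1=S  mem[L1]=66
18. P0: store L1 := 31  bus=[BusUpgr]  L1: P0=M P1=I  mem[L1]=66
19. P1: load  L1  bus=[BusRd,Flush]  L1: P0=S P1=S  mem[L1]=31
20. P0: load  L1  bus=[-]  L1: P0=S P1=S  mem[L1]=31
21. P0: load  L0  bus=[-]  L0: P0=S P1=S  mem[L0]=25
22. P0: load  L0  bus=[-]  L0: P0=S P1=S  mem[L0]=25

state = S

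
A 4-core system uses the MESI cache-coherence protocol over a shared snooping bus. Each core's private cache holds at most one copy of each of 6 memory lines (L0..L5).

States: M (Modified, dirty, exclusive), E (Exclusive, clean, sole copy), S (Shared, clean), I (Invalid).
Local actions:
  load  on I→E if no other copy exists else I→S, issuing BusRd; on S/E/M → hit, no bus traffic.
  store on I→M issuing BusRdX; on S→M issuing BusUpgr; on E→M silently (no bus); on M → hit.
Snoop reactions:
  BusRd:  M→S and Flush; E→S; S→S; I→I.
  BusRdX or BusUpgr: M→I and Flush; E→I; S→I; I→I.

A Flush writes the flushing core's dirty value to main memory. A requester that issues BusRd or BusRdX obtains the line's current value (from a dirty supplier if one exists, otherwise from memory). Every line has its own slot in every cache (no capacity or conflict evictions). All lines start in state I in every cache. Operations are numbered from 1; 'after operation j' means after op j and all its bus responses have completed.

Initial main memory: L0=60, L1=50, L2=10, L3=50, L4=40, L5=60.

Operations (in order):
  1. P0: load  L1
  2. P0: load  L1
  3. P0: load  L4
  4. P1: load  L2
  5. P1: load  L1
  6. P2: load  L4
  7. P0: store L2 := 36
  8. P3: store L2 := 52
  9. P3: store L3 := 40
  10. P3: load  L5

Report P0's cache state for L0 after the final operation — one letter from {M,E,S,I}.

state = I

step 1: P0: load  L1  ⟶  EIII  (L1)  txn=BusRd  M[L1]=50
step 2: P0: load  L1  ⟶  EIII  (L1)  txn=∅  M[L1]=50
step 3: P0: load  L4  ⟶  EIII  (L4)  txn=BusRd  M[L4]=40
step 4: P1: load  L2  ⟶  IEII  (L2)  txn=BusRd  M[L2]=10
step 5: P1: load  L1  ⟶  SSII  (L1)  txn=BusRd  M[L1]=50
step 6: P2: load  L4  ⟶  SISI  (L4)  txn=BusRd  M[L4]=40
step 7: P0: store L2 := 36  ⟶  MIII  (L2)  txn=BusRdX  M[L2]=10
step 8: P3: store L2 := 52  ⟶  IIIM  (L2)  txn=BusRdX+Flush  M[L2]=36
step 9: P3: store L3 := 40  ⟶  IIIM  (L3)  txn=BusRdX  M[L3]=50
step 10: P3: load  L5  ⟶  IIIE  (L5)  txn=BusRd  M[L5]=60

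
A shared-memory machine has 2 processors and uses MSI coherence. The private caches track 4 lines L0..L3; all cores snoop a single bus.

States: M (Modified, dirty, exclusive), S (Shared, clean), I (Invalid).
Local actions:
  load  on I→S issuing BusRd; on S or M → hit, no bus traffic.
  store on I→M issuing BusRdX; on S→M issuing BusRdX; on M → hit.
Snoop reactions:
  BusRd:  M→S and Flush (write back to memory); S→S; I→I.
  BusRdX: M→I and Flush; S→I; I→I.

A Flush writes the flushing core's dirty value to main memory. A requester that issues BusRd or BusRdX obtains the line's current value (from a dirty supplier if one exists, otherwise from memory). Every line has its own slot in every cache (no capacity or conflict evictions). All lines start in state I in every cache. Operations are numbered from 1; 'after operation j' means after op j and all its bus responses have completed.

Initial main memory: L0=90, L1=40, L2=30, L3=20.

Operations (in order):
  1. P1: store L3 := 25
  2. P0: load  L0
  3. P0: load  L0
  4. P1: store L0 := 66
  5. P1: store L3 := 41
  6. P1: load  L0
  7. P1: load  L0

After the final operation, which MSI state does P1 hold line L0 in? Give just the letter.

  op1 P1: store L3 := 25 → I/M on L3; bus BusRdX; mem=20
  op2 P0: load  L0 → S/I on L0; bus BusRd; mem=90
  op3 P0: load  L0 → S/I on L0; bus (none); mem=90
  op4 P1: store L0 := 66 → I/M on L0; bus BusRdX; mem=90
  op5 P1: store L3 := 41 → I/M on L3; bus (none); mem=20
  op6 P1: load  L0 → I/M on L0; bus (none); mem=90
  op7 P1: load  L0 → I/M on L0; bus (none); mem=90

state = M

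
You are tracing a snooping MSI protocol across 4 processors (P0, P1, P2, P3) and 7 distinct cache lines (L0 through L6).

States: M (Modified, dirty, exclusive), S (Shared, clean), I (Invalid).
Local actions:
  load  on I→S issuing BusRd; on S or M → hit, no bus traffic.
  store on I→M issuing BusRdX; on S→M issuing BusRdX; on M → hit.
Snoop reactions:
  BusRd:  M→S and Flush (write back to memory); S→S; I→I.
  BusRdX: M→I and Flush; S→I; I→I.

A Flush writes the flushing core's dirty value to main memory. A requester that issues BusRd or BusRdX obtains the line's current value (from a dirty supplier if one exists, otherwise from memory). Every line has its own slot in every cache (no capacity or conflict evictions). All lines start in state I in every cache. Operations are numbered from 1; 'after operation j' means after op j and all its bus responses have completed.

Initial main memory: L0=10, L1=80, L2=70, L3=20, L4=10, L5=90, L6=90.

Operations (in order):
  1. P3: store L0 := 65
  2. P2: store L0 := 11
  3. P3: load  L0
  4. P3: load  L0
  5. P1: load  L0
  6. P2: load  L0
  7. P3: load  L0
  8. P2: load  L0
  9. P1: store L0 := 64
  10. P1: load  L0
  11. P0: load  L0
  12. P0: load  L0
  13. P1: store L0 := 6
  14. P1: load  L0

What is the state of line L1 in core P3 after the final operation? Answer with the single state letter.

step 1: P3: store L0 := 65  ⟶  IIIM  (L0)  txn=BusRdX  M[L0]=10
step 2: P2: store L0 := 11  ⟶  IIMI  (L0)  txn=BusRdX+Flush  M[L0]=65
step 3: P3: load  L0  ⟶  IISS  (L0)  txn=BusRd+Flush  M[L0]=11
step 4: P3: load  L0  ⟶  IISS  (L0)  txn=∅  M[L0]=11
step 5: P1: load  L0  ⟶  ISSS  (L0)  txn=BusRd  M[L0]=11
step 6: P2: load  L0  ⟶  ISSS  (L0)  txn=∅  M[L0]=11
step 7: P3: load  L0  ⟶  ISSS  (L0)  txn=∅  M[L0]=11
step 8: P2: load  L0  ⟶  ISSS  (L0)  txn=∅  M[L0]=11
step 9: P1: store L0 := 64  ⟶  IMII  (L0)  txn=BusRdX  M[L0]=11
step 10: P1: load  L0  ⟶  IMII  (L0)  txn=∅  M[L0]=11
step 11: P0: load  L0  ⟶  SSII  (L0)  txn=BusRd+Flush  M[L0]=64
step 12: P0: load  L0  ⟶  SSII  (L0)  txn=∅  M[L0]=64
step 13: P1: store L0 := 6  ⟶  IMII  (L0)  txn=BusRdX  M[L0]=64
step 14: P1: load  L0  ⟶  IMII  (L0)  txn=∅  M[L0]=64

state = I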